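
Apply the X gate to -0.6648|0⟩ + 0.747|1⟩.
0.747|0⟩ - 0.6648|1⟩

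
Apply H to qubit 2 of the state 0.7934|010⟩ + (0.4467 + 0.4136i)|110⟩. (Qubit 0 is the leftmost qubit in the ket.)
0.561|010⟩ + 0.561|011⟩ + (0.3159 + 0.2925i)|110⟩ + (0.3159 + 0.2925i)|111⟩

H on qubit 2 mixes each pair of kets that differ only in qubit 2: amplitudes (a, b) of (|…0…⟩, |…1…⟩) become ((a + b)/√2, (a − b)/√2). Kets absent from the input have amplitude 0.
(|010⟩, |011⟩): (a, b) = (0.7934, 0) → (0.561, 0.561)
(|110⟩, |111⟩): (a, b) = ((0.4467 + 0.4136i), 0) → ((0.3159 + 0.2925i), (0.3159 + 0.2925i))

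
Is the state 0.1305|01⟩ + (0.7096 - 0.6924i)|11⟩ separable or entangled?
Separable

Writing the state as a|00⟩ + b|01⟩ + c|10⟩ + d|11⟩, it is a product state iff ad − bc = 0.
Here (a, b, c, d) = (0, 0.1305, 0, (0.7096 - 0.6924i)): ad − bc = (0)(0.7096 - 0.6924i) − (0.1305)(0) = 0, so the state is separable.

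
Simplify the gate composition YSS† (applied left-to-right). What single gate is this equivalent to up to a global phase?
Y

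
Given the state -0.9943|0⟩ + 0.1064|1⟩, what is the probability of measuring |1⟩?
0.01132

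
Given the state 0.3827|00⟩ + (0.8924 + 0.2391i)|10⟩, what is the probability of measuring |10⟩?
0.8535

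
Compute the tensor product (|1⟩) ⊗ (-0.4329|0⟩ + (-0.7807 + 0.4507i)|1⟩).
-0.4329|10⟩ + (-0.7807 + 0.4507i)|11⟩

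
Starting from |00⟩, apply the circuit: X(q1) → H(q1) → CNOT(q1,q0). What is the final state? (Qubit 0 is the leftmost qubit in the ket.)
1/√2|00⟩ - 1/√2|11⟩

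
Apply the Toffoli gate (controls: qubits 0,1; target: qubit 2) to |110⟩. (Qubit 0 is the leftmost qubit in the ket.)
|111⟩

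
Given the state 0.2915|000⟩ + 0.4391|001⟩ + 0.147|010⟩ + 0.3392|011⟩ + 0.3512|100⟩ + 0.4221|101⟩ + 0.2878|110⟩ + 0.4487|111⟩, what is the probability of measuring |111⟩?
0.2013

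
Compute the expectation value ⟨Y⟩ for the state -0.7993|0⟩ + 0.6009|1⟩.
0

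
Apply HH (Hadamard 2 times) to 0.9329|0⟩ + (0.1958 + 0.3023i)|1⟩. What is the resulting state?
0.9329|0⟩ + (0.1958 + 0.3023i)|1⟩

H² = I, so an even number of Hadamards cancels: H^2 = I and the state is unchanged.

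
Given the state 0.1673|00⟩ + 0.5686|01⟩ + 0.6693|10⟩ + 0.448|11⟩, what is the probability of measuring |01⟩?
0.3233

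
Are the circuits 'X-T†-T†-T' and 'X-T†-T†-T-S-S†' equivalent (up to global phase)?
Yes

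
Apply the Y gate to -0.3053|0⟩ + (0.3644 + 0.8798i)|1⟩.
(0.8798 - 0.3644i)|0⟩ - 0.3053i|1⟩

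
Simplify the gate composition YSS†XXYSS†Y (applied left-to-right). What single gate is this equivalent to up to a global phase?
Y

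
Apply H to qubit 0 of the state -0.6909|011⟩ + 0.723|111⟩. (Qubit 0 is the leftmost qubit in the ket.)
0.0227|011⟩ - 0.9998|111⟩

H on qubit 0 mixes each pair of kets that differ only in qubit 0: amplitudes (a, b) of (|…0…⟩, |…1…⟩) become ((a + b)/√2, (a − b)/√2). Kets absent from the input have amplitude 0.
(|011⟩, |111⟩): (a, b) = (-0.6909, 0.723) → (0.0227, -0.9998)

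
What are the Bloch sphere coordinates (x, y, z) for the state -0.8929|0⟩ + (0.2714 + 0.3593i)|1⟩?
(-0.4847, -0.6416, 0.5945)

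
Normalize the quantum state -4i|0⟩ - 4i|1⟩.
-(1/√2)i|0⟩ - (1/√2)i|1⟩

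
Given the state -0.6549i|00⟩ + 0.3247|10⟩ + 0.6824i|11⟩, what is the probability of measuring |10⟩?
0.1054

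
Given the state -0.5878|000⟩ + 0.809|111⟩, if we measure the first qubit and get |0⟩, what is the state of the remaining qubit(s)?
-|00⟩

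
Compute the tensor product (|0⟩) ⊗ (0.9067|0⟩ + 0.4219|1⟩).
0.9067|00⟩ + 0.4219|01⟩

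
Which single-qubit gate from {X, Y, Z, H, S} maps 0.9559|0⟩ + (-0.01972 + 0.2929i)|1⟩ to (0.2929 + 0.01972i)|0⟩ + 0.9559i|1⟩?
Y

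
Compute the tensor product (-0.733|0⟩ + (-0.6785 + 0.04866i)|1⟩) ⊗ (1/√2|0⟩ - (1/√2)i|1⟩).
-0.5183|00⟩ + 0.5183i|01⟩ + (-0.4798 + 0.03441i)|10⟩ + (0.03441 + 0.4798i)|11⟩

amp(|b₁b₂…⟩) = product of the factor amplitudes for bits b₁, b₂, …; only kets whose every factor amplitude is nonzero survive.
|00⟩: (-0.733)(1/√2) = -0.5183
|01⟩: (-0.733)(-(1/√2)i) = 0.5183i
|10⟩: (-0.6785 + 0.04866i)(1/√2) = (-0.4798 + 0.03441i)
|11⟩: (-0.6785 + 0.04866i)(-(1/√2)i) = (0.03441 + 0.4798i)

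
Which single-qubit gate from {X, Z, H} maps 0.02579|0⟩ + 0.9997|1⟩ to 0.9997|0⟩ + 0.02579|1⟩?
X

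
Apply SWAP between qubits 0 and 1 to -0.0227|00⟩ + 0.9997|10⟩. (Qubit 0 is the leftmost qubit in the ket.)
-0.0227|00⟩ + 0.9997|01⟩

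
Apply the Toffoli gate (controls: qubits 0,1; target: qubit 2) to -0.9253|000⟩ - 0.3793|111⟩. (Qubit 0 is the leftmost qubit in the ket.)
-0.9253|000⟩ - 0.3793|110⟩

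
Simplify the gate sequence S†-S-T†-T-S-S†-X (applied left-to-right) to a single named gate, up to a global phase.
X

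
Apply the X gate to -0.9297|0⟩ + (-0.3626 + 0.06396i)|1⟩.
(-0.3626 + 0.06396i)|0⟩ - 0.9297|1⟩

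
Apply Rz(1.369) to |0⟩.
(0.7747 - 0.6323i)|0⟩

Rz(1.369) = [[e^(−iθ/2), 0], [0, e^(iθ/2)]] with e^(±iθ/2) = cos(θ/2) ± i·sin(θ/2); θ = 1.369, cos(θ/2) ≈ 0.774735, sin(θ/2) ≈ 0.632286.
With a = amp(|0⟩) = 1 and b = amp(|1⟩) = 0:
new amp(|0⟩) = (0.774735 - 0.632286i)·a = (0.7747 - 0.6323i)
new amp(|1⟩) = (0.774735 + 0.632286i)·b = 0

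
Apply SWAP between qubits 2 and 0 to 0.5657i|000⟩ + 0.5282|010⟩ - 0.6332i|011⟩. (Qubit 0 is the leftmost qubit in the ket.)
0.5657i|000⟩ + 0.5282|010⟩ - 0.6332i|110⟩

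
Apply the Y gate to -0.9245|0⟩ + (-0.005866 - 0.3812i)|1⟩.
(-0.3812 + 0.005866i)|0⟩ - 0.9245i|1⟩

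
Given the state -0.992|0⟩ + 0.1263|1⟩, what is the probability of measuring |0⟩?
0.9841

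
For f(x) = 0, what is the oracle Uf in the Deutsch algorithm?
I ⊗ I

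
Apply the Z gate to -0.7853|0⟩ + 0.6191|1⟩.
-0.7853|0⟩ - 0.6191|1⟩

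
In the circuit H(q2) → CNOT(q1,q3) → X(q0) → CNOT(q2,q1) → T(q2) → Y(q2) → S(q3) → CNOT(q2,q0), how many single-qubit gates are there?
5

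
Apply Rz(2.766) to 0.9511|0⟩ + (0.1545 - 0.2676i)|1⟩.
(0.1776 - 0.9344i)|0⟩ + (0.2917 + 0.1018i)|1⟩

Rz(2.766) = [[e^(−iθ/2), 0], [0, e^(iθ/2)]] with e^(±iθ/2) = cos(θ/2) ± i·sin(θ/2); θ = 2.766, cos(θ/2) ≈ 0.186694, sin(θ/2) ≈ 0.982418.
With a = amp(|0⟩) = 0.9511 and b = amp(|1⟩) = (0.1545 - 0.2676i):
new amp(|0⟩) = (0.186694 - 0.982418i)·a = (0.1776 - 0.9344i)
new amp(|1⟩) = (0.186694 + 0.982418i)·b = (0.2917 + 0.1018i)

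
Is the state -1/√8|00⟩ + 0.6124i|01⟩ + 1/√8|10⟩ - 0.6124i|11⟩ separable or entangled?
Separable

Writing the state as a|00⟩ + b|01⟩ + c|10⟩ + d|11⟩, it is a product state iff ad − bc = 0.
Here (a, b, c, d) = (-1/√8, 0.6124i, 1/√8, -0.6124i): ad − bc = (-1/√8)(-0.6124i) − (0.6124i)(1/√8) = 0, so the state is separable.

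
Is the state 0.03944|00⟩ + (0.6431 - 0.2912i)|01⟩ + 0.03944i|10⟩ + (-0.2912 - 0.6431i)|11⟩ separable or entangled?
Entangled

Writing the state as a|00⟩ + b|01⟩ + c|10⟩ + d|11⟩, it is a product state iff ad − bc = 0.
Here (a, b, c, d) = (0.03944, (0.6431 - 0.2912i), 0.03944i, (-0.2912 - 0.6431i)): ad − bc = (0.03944)(-0.2912 - 0.6431i) − (0.6431 - 0.2912i)(0.03944i) = (-0.02297 - 0.05073i) ≠ 0, so the state is entangled.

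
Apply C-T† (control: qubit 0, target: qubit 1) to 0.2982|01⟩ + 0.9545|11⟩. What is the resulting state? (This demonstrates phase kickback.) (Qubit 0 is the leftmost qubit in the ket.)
0.2982|01⟩ + (0.6749 - 0.6749i)|11⟩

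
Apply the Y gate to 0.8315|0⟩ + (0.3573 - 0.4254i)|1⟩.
(-0.4254 - 0.3573i)|0⟩ + 0.8315i|1⟩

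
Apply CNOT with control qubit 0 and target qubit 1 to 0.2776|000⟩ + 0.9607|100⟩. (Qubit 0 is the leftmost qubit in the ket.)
0.2776|000⟩ + 0.9607|110⟩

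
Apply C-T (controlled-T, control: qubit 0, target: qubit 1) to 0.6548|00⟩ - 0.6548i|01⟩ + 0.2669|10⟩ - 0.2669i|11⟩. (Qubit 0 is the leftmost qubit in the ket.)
0.6548|00⟩ - 0.6548i|01⟩ + 0.2669|10⟩ + (0.1887 - 0.1887i)|11⟩

C-T leaves the control-|0⟩ kets |00⟩, |01⟩ unchanged and applies T to qubit 1 on the control-|1⟩ pair (|10⟩, |11⟩).
T = [[1, 0], [0, (1/√2 + (1/√2)i)]].
With a = amp(|10⟩) = 0.2669 and b = amp(|11⟩) = -0.2669i:
new amp(|10⟩) = (1)·a = 0.2669
new amp(|11⟩) = (1/√2 + (1/√2)i)·b = (0.1887 - 0.1887i)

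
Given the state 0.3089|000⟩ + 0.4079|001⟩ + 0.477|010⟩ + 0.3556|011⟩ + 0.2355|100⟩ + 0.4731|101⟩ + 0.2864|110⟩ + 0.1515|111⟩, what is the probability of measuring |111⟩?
0.02295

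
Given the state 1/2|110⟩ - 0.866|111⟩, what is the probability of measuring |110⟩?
1/4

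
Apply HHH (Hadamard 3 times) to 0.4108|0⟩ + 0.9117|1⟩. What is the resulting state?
0.9351|0⟩ - 0.3542|1⟩

H² = I, so H^3 = H: a single Hadamard. With (a, b) = (0.4108, 0.9117), H gives ((a + b)/√2, (a − b)/√2) = (0.9351, -0.3542).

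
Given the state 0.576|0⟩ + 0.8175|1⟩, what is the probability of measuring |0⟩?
0.3318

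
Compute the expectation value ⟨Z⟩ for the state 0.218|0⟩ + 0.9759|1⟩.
-0.9049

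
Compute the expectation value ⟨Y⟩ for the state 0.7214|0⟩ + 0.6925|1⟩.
0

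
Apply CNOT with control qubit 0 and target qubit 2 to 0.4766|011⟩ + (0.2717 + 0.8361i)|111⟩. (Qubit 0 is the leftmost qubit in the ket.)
0.4766|011⟩ + (0.2717 + 0.8361i)|110⟩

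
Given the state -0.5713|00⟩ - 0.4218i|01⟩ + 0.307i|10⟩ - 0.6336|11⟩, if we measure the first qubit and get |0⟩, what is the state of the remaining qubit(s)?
-0.8045|0⟩ - 0.594i|1⟩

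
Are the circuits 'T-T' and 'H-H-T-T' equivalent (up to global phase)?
Yes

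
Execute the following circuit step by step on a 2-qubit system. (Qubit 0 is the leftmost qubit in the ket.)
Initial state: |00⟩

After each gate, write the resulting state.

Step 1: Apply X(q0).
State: |10⟩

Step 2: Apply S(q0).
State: i|10⟩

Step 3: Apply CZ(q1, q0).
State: i|10⟩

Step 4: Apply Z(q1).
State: i|10⟩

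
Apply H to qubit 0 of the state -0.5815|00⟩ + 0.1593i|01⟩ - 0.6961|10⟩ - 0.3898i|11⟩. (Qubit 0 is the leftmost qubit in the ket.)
-0.9034|00⟩ - 0.163i|01⟩ + 0.08103|10⟩ + 0.3883i|11⟩

H on qubit 0 mixes each pair of kets that differ only in qubit 0: amplitudes (a, b) of (|…0…⟩, |…1…⟩) become ((a + b)/√2, (a − b)/√2). Kets absent from the input have amplitude 0.
(|00⟩, |10⟩): (a, b) = (-0.5815, -0.6961) → (-0.9034, 0.08103)
(|01⟩, |11⟩): (a, b) = (0.1593i, -0.3898i) → (-0.163i, 0.3883i)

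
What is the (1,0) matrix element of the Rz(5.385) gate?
0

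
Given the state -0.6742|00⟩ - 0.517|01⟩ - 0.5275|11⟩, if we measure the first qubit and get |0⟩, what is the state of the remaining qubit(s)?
-0.7935|0⟩ - 0.6085|1⟩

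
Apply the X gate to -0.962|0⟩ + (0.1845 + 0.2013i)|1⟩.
(0.1845 + 0.2013i)|0⟩ - 0.962|1⟩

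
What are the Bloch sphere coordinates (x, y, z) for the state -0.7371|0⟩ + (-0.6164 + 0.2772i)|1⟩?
(0.9087, -0.4086, 0.08653)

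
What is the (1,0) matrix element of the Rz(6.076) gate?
0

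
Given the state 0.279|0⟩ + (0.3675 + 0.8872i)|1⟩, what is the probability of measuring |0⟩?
0.07784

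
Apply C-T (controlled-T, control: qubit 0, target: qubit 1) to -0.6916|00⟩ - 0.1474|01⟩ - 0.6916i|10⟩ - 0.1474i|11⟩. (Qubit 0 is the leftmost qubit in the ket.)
-0.6916|00⟩ - 0.1474|01⟩ - 0.6916i|10⟩ + (0.1042 - 0.1042i)|11⟩

C-T leaves the control-|0⟩ kets |00⟩, |01⟩ unchanged and applies T to qubit 1 on the control-|1⟩ pair (|10⟩, |11⟩).
T = [[1, 0], [0, (1/√2 + (1/√2)i)]].
With a = amp(|10⟩) = -0.6916i and b = amp(|11⟩) = -0.1474i:
new amp(|10⟩) = (1)·a = -0.6916i
new amp(|11⟩) = (1/√2 + (1/√2)i)·b = (0.1042 - 0.1042i)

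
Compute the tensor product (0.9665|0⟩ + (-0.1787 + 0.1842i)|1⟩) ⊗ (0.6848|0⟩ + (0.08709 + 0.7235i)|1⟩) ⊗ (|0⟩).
0.6619|000⟩ + (0.08417 + 0.6993i)|010⟩ + (-0.1224 + 0.1261i)|100⟩ + (-0.1488 - 0.1132i)|110⟩

amp(|b₁b₂…⟩) = product of the factor amplitudes for bits b₁, b₂, …; only kets whose every factor amplitude is nonzero survive.
|000⟩: (0.9665)(0.6848)(1) = 0.6619
|010⟩: (0.9665)(0.08709 + 0.7235i)(1) = (0.08417 + 0.6993i)
|100⟩: (-0.1787 + 0.1842i)(0.6848)(1) = (-0.1224 + 0.1261i)
|110⟩: (-0.1787 + 0.1842i)(0.08709 + 0.7235i)(1) = (-0.1488 - 0.1132i)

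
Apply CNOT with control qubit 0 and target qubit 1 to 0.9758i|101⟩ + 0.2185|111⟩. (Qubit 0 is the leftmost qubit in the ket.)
0.2185|101⟩ + 0.9758i|111⟩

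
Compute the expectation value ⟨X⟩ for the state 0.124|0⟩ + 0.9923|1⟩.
0.2461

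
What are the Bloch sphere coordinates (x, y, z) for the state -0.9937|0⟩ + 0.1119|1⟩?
(-0.2224, 0, 0.9749)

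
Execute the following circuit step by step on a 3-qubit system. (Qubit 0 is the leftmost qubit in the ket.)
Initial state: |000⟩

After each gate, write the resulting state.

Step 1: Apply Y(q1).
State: i|010⟩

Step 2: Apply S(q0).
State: i|010⟩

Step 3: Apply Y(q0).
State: -|110⟩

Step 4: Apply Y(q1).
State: i|100⟩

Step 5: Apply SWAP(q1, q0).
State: i|010⟩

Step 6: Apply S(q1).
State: -|010⟩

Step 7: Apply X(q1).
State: -|000⟩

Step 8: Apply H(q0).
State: -1/√2|000⟩ - 1/√2|100⟩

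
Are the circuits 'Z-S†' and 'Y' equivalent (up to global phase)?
No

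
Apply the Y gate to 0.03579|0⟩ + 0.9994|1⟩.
-0.9994i|0⟩ + 0.03579i|1⟩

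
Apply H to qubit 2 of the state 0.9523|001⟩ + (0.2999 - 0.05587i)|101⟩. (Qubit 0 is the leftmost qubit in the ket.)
0.6734|000⟩ - 0.6734|001⟩ + (0.2121 - 0.03951i)|100⟩ + (-0.2121 + 0.03951i)|101⟩

H on qubit 2 mixes each pair of kets that differ only in qubit 2: amplitudes (a, b) of (|…0…⟩, |…1…⟩) become ((a + b)/√2, (a − b)/√2). Kets absent from the input have amplitude 0.
(|000⟩, |001⟩): (a, b) = (0, 0.9523) → (0.6734, -0.6734)
(|100⟩, |101⟩): (a, b) = (0, (0.2999 - 0.05587i)) → ((0.2121 - 0.03951i), (-0.2121 + 0.03951i))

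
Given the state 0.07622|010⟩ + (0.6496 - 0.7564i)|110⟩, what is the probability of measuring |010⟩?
0.005809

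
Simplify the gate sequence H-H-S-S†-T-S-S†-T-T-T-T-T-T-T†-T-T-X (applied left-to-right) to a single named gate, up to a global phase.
X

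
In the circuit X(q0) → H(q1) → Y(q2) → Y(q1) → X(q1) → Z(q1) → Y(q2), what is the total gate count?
7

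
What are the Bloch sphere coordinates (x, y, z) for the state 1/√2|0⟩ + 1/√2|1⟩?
(1, 0, 0)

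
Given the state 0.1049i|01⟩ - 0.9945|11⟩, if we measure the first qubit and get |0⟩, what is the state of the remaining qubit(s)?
i|1⟩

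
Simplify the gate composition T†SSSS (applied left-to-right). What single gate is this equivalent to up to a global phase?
T†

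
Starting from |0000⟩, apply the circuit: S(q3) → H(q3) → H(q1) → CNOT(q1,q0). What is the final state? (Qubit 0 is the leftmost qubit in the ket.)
1/2|0000⟩ + 1/2|0001⟩ + 1/2|1100⟩ + 1/2|1101⟩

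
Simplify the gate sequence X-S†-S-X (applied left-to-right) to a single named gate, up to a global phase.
I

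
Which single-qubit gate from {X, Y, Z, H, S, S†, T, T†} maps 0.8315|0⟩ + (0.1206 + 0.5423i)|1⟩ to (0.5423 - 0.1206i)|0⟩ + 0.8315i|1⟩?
Y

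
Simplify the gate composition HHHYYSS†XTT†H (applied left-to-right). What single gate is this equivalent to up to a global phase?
Z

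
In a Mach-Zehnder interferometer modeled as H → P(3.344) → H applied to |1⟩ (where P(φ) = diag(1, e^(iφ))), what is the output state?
(0.9898 + 0.1005i)|0⟩ + (0.01021 - 0.1005i)|1⟩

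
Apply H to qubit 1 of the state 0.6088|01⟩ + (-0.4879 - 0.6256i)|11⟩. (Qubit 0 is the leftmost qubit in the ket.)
0.4305|00⟩ - 0.4305|01⟩ + (-0.345 - 0.4424i)|10⟩ + (0.345 + 0.4424i)|11⟩

H on qubit 1 mixes each pair of kets that differ only in qubit 1: amplitudes (a, b) of (|…0…⟩, |…1…⟩) become ((a + b)/√2, (a − b)/√2). Kets absent from the input have amplitude 0.
(|00⟩, |01⟩): (a, b) = (0, 0.6088) → (0.4305, -0.4305)
(|10⟩, |11⟩): (a, b) = (0, (-0.4879 - 0.6256i)) → ((-0.345 - 0.4424i), (0.345 + 0.4424i))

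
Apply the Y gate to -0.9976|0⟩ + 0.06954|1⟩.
-0.06954i|0⟩ - 0.9976i|1⟩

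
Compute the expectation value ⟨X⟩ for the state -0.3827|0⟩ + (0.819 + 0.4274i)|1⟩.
-0.6269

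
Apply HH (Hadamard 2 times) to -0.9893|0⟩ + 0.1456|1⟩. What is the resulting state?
-0.9893|0⟩ + 0.1456|1⟩

H² = I, so an even number of Hadamards cancels: H^2 = I and the state is unchanged.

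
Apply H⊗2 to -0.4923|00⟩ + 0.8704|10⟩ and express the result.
0.1891|00⟩ + 0.1891|01⟩ - 0.6814|10⟩ - 0.6814|11⟩

H⊗2 gives amp(|y⟩) = (1/2) Σ_x (−1)^(x·y) amp(|x⟩), where x·y is the number of positions in which both x and y have a 1.
|00⟩: (-0.4923 + 0.8704)/2 = 0.1891
|01⟩: (-0.4923 + 0.8704)/2 = 0.1891
|10⟩: (-0.4923 - 0.8704)/2 = -0.6814
|11⟩: (-0.4923 - 0.8704)/2 = -0.6814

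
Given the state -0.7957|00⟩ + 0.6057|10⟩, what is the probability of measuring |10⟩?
0.3669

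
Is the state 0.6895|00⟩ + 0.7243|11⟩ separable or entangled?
Entangled

Writing the state as a|00⟩ + b|01⟩ + c|10⟩ + d|11⟩, it is a product state iff ad − bc = 0.
Here (a, b, c, d) = (0.6895, 0, 0, 0.7243): ad − bc = (0.6895)(0.7243) − (0)(0) = 0.4994 ≠ 0, so the state is entangled.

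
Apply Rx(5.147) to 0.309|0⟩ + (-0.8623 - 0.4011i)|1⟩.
(-0.4763 + 0.4639i)|0⟩ + (0.7269 + 0.1718i)|1⟩

Rx(5.147) = [[cos(θ/2), −i·sin(θ/2)], [−i·sin(θ/2), cos(θ/2)]]; θ = 5.147, cos(θ/2) ≈ -0.842929, sin(θ/2) ≈ 0.538025.
With a = amp(|0⟩) = 0.309 and b = amp(|1⟩) = (-0.8623 - 0.4011i):
new amp(|0⟩) = (-0.842929)·a + (-0.538025i)·b = (-0.4763 + 0.4639i)
new amp(|1⟩) = (-0.538025i)·a + (-0.842929)·b = (0.7269 + 0.1718i)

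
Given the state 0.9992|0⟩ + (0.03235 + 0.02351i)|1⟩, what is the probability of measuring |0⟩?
0.9984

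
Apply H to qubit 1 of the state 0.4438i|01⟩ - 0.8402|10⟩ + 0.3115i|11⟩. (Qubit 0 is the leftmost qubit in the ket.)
0.3138i|00⟩ - 0.3138i|01⟩ + (-0.5941 + 0.2203i)|10⟩ + (-0.5941 - 0.2203i)|11⟩

H on qubit 1 mixes each pair of kets that differ only in qubit 1: amplitudes (a, b) of (|…0…⟩, |…1…⟩) become ((a + b)/√2, (a − b)/√2). Kets absent from the input have amplitude 0.
(|00⟩, |01⟩): (a, b) = (0, 0.4438i) → (0.3138i, -0.3138i)
(|10⟩, |11⟩): (a, b) = (-0.8402, 0.3115i) → ((-0.5941 + 0.2203i), (-0.5941 - 0.2203i))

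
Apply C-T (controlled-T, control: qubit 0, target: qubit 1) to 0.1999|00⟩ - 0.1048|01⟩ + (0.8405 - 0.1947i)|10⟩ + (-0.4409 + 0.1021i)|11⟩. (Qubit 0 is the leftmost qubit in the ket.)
0.1999|00⟩ - 0.1048|01⟩ + (0.8405 - 0.1947i)|10⟩ + (-0.384 - 0.2396i)|11⟩

C-T leaves the control-|0⟩ kets |00⟩, |01⟩ unchanged and applies T to qubit 1 on the control-|1⟩ pair (|10⟩, |11⟩).
T = [[1, 0], [0, (1/√2 + (1/√2)i)]].
With a = amp(|10⟩) = (0.8405 - 0.1947i) and b = amp(|11⟩) = (-0.4409 + 0.1021i):
new amp(|10⟩) = (1)·a = (0.8405 - 0.1947i)
new amp(|11⟩) = (1/√2 + (1/√2)i)·b = (-0.384 - 0.2396i)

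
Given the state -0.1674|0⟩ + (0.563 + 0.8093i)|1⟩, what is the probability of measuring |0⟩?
0.02802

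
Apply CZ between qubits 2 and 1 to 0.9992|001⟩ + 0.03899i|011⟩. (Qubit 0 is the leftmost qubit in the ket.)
0.9992|001⟩ - 0.03899i|011⟩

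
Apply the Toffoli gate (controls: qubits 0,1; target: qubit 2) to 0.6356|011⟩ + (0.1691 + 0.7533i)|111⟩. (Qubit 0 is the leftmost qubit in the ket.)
0.6356|011⟩ + (0.1691 + 0.7533i)|110⟩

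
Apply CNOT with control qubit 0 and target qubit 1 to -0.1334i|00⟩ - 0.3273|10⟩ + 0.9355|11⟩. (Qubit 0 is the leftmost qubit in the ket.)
-0.1334i|00⟩ + 0.9355|10⟩ - 0.3273|11⟩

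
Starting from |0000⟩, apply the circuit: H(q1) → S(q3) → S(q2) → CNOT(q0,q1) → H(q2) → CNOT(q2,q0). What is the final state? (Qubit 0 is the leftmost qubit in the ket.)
1/2|0000⟩ + 1/2|0100⟩ + 1/2|1010⟩ + 1/2|1110⟩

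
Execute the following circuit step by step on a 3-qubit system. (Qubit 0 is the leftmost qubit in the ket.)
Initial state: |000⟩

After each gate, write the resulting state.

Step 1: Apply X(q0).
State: |100⟩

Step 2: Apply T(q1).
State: |100⟩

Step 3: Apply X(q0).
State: |000⟩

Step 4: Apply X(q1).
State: |010⟩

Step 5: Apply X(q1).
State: |000⟩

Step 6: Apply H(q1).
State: 1/√2|000⟩ + 1/√2|010⟩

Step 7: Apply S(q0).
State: 1/√2|000⟩ + 1/√2|010⟩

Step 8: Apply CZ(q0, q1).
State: 1/√2|000⟩ + 1/√2|010⟩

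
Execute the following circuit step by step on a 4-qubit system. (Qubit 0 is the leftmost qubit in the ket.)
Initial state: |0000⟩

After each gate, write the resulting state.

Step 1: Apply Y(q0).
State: i|1000⟩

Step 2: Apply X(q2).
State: i|1010⟩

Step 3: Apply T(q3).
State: i|1010⟩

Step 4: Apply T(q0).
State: (-1/√2 + (1/√2)i)|1010⟩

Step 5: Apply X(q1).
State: (-1/√2 + (1/√2)i)|1110⟩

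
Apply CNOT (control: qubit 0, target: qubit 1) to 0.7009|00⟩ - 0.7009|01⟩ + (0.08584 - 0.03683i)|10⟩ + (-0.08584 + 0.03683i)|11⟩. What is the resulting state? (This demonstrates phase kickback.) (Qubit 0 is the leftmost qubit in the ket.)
0.7009|00⟩ - 0.7009|01⟩ + (-0.08584 + 0.03683i)|10⟩ + (0.08584 - 0.03683i)|11⟩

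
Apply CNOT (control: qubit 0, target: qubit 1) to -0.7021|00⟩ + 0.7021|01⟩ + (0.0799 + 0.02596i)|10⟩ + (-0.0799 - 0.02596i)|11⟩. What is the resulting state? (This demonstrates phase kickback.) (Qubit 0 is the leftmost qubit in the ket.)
-0.7021|00⟩ + 0.7021|01⟩ + (-0.0799 - 0.02596i)|10⟩ + (0.0799 + 0.02596i)|11⟩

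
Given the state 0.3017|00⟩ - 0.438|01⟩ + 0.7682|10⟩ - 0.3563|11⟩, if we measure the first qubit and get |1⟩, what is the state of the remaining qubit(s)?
0.9072|0⟩ - 0.4208|1⟩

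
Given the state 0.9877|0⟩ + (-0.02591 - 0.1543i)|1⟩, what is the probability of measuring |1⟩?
0.02448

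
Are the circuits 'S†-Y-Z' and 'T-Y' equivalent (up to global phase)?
No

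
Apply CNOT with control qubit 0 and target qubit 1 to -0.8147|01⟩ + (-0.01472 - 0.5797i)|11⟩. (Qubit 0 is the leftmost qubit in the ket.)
-0.8147|01⟩ + (-0.01472 - 0.5797i)|10⟩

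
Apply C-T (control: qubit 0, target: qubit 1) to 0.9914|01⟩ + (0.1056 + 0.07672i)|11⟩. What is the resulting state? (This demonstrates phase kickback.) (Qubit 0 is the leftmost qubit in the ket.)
0.9914|01⟩ + (0.02042 + 0.1289i)|11⟩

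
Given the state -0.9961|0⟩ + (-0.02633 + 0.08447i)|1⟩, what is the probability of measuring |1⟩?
0.007828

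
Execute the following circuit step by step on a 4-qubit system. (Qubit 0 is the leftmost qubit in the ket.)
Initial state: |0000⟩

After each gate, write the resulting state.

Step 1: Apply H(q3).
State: 1/√2|0000⟩ + 1/√2|0001⟩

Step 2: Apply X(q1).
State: 1/√2|0100⟩ + 1/√2|0101⟩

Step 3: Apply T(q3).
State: 1/√2|0100⟩ + (1/2 + (1/2)i)|0101⟩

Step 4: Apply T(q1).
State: (1/2 + (1/2)i)|0100⟩ + (1/√2)i|0101⟩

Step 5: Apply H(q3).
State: (1/√8 + 0.8536i)|0100⟩ + (1/√8 - 0.1464i)|0101⟩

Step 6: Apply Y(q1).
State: (0.8536 - (1/√8)i)|0000⟩ + (-0.1464 - (1/√8)i)|0001⟩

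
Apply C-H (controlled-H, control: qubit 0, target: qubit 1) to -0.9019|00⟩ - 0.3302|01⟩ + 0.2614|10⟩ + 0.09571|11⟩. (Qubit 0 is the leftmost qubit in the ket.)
-0.9019|00⟩ - 0.3302|01⟩ + 0.2525|10⟩ + 0.1172|11⟩

C-H leaves the control-|0⟩ kets |00⟩, |01⟩ unchanged and applies H to qubit 1 on the control-|1⟩ pair (|10⟩, |11⟩).
H = [[1/√2, 1/√2], [1/√2, -1/√2]].
With a = amp(|10⟩) = 0.2614 and b = amp(|11⟩) = 0.09571:
new amp(|10⟩) = (1/√2)·a + (1/√2)·b = 0.2525
new amp(|11⟩) = (1/√2)·a + (-1/√2)·b = 0.1172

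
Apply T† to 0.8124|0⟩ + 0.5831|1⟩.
0.8124|0⟩ + (0.4123 - 0.4123i)|1⟩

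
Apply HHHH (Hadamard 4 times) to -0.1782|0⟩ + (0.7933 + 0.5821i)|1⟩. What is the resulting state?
-0.1782|0⟩ + (0.7933 + 0.5821i)|1⟩

H² = I, so an even number of Hadamards cancels: H^4 = I and the state is unchanged.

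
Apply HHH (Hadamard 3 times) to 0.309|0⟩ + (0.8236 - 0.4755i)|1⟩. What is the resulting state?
(0.8009 - 0.3362i)|0⟩ + (-0.3639 + 0.3362i)|1⟩

H² = I, so H^3 = H: a single Hadamard. With (a, b) = (0.309, (0.8236 - 0.4755i)), H gives ((a + b)/√2, (a − b)/√2) = ((0.8009 - 0.3362i), (-0.3639 + 0.3362i)).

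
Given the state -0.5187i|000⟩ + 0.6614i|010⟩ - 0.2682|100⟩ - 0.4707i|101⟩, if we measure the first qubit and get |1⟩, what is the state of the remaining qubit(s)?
-0.4951|00⟩ - 0.8689i|01⟩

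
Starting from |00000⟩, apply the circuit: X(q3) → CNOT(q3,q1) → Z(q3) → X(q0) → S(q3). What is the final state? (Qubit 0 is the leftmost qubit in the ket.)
-i|11010⟩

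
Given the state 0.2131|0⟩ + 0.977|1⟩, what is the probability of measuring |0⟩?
0.04541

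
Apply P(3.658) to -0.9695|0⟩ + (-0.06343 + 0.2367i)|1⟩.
-0.9695|0⟩ + (0.172 - 0.1745i)|1⟩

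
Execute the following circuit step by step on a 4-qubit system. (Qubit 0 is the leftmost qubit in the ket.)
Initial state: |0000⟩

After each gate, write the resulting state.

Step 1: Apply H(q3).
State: 1/√2|0000⟩ + 1/√2|0001⟩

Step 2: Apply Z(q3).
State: 1/√2|0000⟩ - 1/√2|0001⟩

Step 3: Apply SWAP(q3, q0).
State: 1/√2|0000⟩ - 1/√2|1000⟩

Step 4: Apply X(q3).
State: 1/√2|0001⟩ - 1/√2|1001⟩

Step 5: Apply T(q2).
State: 1/√2|0001⟩ - 1/√2|1001⟩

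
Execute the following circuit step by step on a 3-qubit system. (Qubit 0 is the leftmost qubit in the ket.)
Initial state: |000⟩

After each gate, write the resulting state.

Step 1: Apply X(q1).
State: |010⟩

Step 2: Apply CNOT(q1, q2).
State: |011⟩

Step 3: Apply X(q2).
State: |010⟩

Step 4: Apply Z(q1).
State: -|010⟩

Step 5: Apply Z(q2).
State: -|010⟩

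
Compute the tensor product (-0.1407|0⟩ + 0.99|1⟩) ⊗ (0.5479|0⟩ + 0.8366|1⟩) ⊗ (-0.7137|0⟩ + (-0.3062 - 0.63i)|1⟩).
0.05502|000⟩ + (0.0236 + 0.04857i)|001⟩ + 0.08401|010⟩ + (0.03604 + 0.07416i)|011⟩ - 0.3871|100⟩ + (-0.1661 - 0.3417i)|101⟩ - 0.5911|110⟩ + (-0.2536 - 0.5218i)|111⟩

amp(|b₁b₂…⟩) = product of the factor amplitudes for bits b₁, b₂, …; only kets whose every factor amplitude is nonzero survive.
|000⟩: (-0.1407)(0.5479)(-0.7137) = 0.05502
|001⟩: (-0.1407)(0.5479)(-0.3062 - 0.63i) = (0.0236 + 0.04857i)
|010⟩: (-0.1407)(0.8366)(-0.7137) = 0.08401
|011⟩: (-0.1407)(0.8366)(-0.3062 - 0.63i) = (0.03604 + 0.07416i)
|100⟩: (0.99)(0.5479)(-0.7137) = -0.3871
|101⟩: (0.99)(0.5479)(-0.3062 - 0.63i) = (-0.1661 - 0.3417i)
|110⟩: (0.99)(0.8366)(-0.7137) = -0.5911
|111⟩: (0.99)(0.8366)(-0.3062 - 0.63i) = (-0.2536 - 0.5218i)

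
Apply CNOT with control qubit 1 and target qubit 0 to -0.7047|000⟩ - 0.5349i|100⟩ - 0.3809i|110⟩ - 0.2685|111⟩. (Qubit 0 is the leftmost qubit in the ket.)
-0.7047|000⟩ - 0.3809i|010⟩ - 0.2685|011⟩ - 0.5349i|100⟩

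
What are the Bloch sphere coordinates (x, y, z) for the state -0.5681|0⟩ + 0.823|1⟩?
(-0.9351, 0, -0.3546)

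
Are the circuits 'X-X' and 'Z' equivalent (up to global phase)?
No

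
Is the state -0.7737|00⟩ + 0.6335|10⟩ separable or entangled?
Separable

Writing the state as a|00⟩ + b|01⟩ + c|10⟩ + d|11⟩, it is a product state iff ad − bc = 0.
Here (a, b, c, d) = (-0.7737, 0, 0.6335, 0): ad − bc = (-0.7737)(0) − (0)(0.6335) = 0, so the state is separable.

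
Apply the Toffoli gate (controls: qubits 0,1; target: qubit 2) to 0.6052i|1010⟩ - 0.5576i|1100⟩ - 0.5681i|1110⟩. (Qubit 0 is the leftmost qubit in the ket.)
0.6052i|1010⟩ - 0.5681i|1100⟩ - 0.5576i|1110⟩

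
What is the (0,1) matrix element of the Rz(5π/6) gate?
0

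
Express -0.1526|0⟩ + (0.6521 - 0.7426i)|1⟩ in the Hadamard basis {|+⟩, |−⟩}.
(0.3532 - 0.5251i)|+⟩ + (-0.569 + 0.5251i)|−⟩

With |ψ⟩ = α|0⟩ + β|1⟩, the Hadamard-basis coefficients are ⟨+|ψ⟩ = (α + β)/√2 and ⟨−|ψ⟩ = (α − β)/√2.
Here α = -0.1526, β = (0.6521 - 0.7426i): (α + β)/√2 = (0.3532 - 0.5251i), (α − β)/√2 = (-0.569 + 0.5251i).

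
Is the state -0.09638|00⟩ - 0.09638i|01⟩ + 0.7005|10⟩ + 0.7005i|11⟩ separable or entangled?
Separable

Writing the state as a|00⟩ + b|01⟩ + c|10⟩ + d|11⟩, it is a product state iff ad − bc = 0.
Here (a, b, c, d) = (-0.09638, -0.09638i, 0.7005, 0.7005i): ad − bc = (-0.09638)(0.7005i) − (-0.09638i)(0.7005) = 0, so the state is separable.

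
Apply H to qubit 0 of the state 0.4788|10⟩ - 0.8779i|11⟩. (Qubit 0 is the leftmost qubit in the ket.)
0.3386|00⟩ - 0.6208i|01⟩ - 0.3386|10⟩ + 0.6208i|11⟩

H on qubit 0 mixes each pair of kets that differ only in qubit 0: amplitudes (a, b) of (|…0…⟩, |…1…⟩) become ((a + b)/√2, (a − b)/√2). Kets absent from the input have amplitude 0.
(|00⟩, |10⟩): (a, b) = (0, 0.4788) → (0.3386, -0.3386)
(|01⟩, |11⟩): (a, b) = (0, -0.8779i) → (-0.6208i, 0.6208i)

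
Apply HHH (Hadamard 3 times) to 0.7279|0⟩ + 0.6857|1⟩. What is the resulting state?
0.9996|0⟩ + 0.02984|1⟩

H² = I, so H^3 = H: a single Hadamard. With (a, b) = (0.7279, 0.6857), H gives ((a + b)/√2, (a − b)/√2) = (0.9996, 0.02984).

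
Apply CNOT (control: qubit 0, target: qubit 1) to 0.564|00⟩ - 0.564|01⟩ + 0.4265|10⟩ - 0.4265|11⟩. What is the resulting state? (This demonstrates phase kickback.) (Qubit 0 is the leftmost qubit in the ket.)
0.564|00⟩ - 0.564|01⟩ - 0.4265|10⟩ + 0.4265|11⟩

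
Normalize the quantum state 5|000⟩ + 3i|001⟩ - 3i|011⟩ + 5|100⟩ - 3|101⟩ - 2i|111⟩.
0.5556|000⟩ + 0.3333i|001⟩ - 0.3333i|011⟩ + 0.5556|100⟩ - 0.3333|101⟩ - 0.2222i|111⟩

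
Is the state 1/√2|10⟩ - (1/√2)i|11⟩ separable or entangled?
Separable

Writing the state as a|00⟩ + b|01⟩ + c|10⟩ + d|11⟩, it is a product state iff ad − bc = 0.
Here (a, b, c, d) = (0, 0, 1/√2, -(1/√2)i): ad − bc = (0)(-(1/√2)i) − (0)(1/√2) = 0, so the state is separable.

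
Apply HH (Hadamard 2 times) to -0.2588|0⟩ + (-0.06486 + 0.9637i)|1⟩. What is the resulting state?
-0.2588|0⟩ + (-0.06486 + 0.9637i)|1⟩

H² = I, so an even number of Hadamards cancels: H^2 = I and the state is unchanged.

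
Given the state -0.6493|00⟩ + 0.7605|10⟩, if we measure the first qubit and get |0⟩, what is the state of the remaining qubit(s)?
-|0⟩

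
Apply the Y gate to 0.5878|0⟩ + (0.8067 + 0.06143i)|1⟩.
(0.06143 - 0.8067i)|0⟩ + 0.5878i|1⟩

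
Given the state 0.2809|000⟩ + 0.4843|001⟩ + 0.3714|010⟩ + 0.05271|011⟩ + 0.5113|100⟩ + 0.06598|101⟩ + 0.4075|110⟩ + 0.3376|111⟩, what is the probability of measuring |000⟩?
0.0789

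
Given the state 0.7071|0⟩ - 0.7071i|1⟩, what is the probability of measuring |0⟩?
0.5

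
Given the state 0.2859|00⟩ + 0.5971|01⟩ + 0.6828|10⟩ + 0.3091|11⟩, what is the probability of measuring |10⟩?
0.4662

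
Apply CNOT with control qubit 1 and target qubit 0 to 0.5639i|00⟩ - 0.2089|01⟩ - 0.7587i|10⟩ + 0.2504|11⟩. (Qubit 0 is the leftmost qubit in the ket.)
0.5639i|00⟩ + 0.2504|01⟩ - 0.7587i|10⟩ - 0.2089|11⟩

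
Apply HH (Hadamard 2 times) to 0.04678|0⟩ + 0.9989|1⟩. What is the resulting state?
0.04678|0⟩ + 0.9989|1⟩

H² = I, so an even number of Hadamards cancels: H^2 = I and the state is unchanged.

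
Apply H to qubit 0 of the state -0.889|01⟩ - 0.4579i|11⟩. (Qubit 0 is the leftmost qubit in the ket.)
(-0.6286 - 0.3238i)|01⟩ + (-0.6286 + 0.3238i)|11⟩

H on qubit 0 mixes each pair of kets that differ only in qubit 0: amplitudes (a, b) of (|…0…⟩, |…1…⟩) become ((a + b)/√2, (a − b)/√2). Kets absent from the input have amplitude 0.
(|01⟩, |11⟩): (a, b) = (-0.889, -0.4579i) → ((-0.6286 - 0.3238i), (-0.6286 + 0.3238i))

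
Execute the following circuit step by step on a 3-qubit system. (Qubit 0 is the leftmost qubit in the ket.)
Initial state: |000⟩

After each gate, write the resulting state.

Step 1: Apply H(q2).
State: 1/√2|000⟩ + 1/√2|001⟩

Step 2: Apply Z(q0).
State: 1/√2|000⟩ + 1/√2|001⟩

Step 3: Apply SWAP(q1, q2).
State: 1/√2|000⟩ + 1/√2|010⟩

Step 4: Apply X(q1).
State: 1/√2|000⟩ + 1/√2|010⟩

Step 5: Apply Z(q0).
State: 1/√2|000⟩ + 1/√2|010⟩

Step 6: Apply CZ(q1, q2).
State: 1/√2|000⟩ + 1/√2|010⟩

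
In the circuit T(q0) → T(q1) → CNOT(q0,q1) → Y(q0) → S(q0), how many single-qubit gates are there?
4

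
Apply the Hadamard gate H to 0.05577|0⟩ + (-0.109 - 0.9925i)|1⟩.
(-0.03764 - 0.7018i)|0⟩ + (0.1165 + 0.7018i)|1⟩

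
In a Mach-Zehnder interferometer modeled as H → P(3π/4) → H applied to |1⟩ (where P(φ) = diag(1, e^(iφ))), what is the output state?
(0.8536 - (1/√8)i)|0⟩ + (0.1464 + (1/√8)i)|1⟩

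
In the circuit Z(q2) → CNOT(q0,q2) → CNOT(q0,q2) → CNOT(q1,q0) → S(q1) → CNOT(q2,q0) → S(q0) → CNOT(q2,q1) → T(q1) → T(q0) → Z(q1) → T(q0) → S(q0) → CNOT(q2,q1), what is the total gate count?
14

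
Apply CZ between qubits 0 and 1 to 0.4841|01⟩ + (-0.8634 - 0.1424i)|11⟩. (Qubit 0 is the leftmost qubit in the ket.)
0.4841|01⟩ + (0.8634 + 0.1424i)|11⟩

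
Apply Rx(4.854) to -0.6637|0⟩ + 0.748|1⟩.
(0.5013 - 0.4902i)|0⟩ + (-0.565 + 0.4349i)|1⟩

Rx(4.854) = [[cos(θ/2), −i·sin(θ/2)], [−i·sin(θ/2), cos(θ/2)]]; θ = 4.854, cos(θ/2) ≈ -0.75536, sin(θ/2) ≈ 0.65531.
With a = amp(|0⟩) = -0.6637 and b = amp(|1⟩) = 0.748:
new amp(|0⟩) = (-0.75536)·a + (-0.65531i)·b = (0.5013 - 0.4902i)
new amp(|1⟩) = (-0.65531i)·a + (-0.75536)·b = (-0.565 + 0.4349i)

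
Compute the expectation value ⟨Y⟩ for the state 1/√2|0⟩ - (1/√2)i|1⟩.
-1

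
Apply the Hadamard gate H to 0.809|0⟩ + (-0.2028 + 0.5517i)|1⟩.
(0.4286 + 0.3901i)|0⟩ + (0.7155 - 0.3901i)|1⟩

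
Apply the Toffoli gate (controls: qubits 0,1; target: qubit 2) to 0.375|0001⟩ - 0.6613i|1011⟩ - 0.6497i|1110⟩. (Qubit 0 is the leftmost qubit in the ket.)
0.375|0001⟩ - 0.6613i|1011⟩ - 0.6497i|1100⟩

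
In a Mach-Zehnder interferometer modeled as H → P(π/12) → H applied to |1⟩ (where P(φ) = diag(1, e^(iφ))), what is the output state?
(0.01704 - 0.1294i)|0⟩ + (0.983 + 0.1294i)|1⟩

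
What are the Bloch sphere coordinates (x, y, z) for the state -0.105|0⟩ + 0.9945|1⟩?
(-0.2088, 0, -0.978)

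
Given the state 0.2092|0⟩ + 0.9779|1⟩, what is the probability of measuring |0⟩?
0.04376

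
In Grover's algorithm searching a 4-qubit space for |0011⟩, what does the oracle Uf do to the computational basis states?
Uf|x⟩ = -|x⟩ if x = 0011, else |x⟩ (phase flip on target)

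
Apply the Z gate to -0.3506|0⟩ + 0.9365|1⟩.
-0.3506|0⟩ - 0.9365|1⟩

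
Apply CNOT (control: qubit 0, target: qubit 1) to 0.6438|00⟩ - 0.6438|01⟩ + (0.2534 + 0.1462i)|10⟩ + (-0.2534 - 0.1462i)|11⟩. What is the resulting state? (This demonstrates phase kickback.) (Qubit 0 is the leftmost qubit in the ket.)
0.6438|00⟩ - 0.6438|01⟩ + (-0.2534 - 0.1462i)|10⟩ + (0.2534 + 0.1462i)|11⟩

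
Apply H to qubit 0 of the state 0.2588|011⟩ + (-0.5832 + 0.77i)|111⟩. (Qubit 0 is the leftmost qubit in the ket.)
(-0.2294 + 0.5445i)|011⟩ + (0.5954 - 0.5445i)|111⟩

H on qubit 0 mixes each pair of kets that differ only in qubit 0: amplitudes (a, b) of (|…0…⟩, |…1…⟩) become ((a + b)/√2, (a − b)/√2). Kets absent from the input have amplitude 0.
(|011⟩, |111⟩): (a, b) = (0.2588, (-0.5832 + 0.77i)) → ((-0.2294 + 0.5445i), (0.5954 - 0.5445i))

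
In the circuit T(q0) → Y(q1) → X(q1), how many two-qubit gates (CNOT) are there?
0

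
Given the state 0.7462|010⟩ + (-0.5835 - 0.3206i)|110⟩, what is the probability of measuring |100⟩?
0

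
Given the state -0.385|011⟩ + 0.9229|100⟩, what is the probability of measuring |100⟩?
0.8517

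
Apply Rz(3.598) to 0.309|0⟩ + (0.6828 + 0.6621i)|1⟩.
(-0.0699 - 0.301i)|0⟩ + (-0.7994 + 0.5153i)|1⟩

Rz(3.598) = [[e^(−iθ/2), 0], [0, e^(iθ/2)]] with e^(±iθ/2) = cos(θ/2) ± i·sin(θ/2); θ = 3.598, cos(θ/2) ≈ -0.226228, sin(θ/2) ≈ 0.974074.
With a = amp(|0⟩) = 0.309 and b = amp(|1⟩) = (0.6828 + 0.6621i):
new amp(|0⟩) = (-0.226228 - 0.974074i)·a = (-0.0699 - 0.301i)
new amp(|1⟩) = (-0.226228 + 0.974074i)·b = (-0.7994 + 0.5153i)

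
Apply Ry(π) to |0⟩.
|1⟩

Ry(π) = [[cos(θ/2), −sin(θ/2)], [sin(θ/2), cos(θ/2)]]; θ = π, cos(θ/2) ≈ 0, sin(θ/2) ≈ 1.
With a = amp(|0⟩) = 1 and b = amp(|1⟩) = 0:
new amp(|0⟩) = (-1)·b = 0
new amp(|1⟩) = (1)·a = 1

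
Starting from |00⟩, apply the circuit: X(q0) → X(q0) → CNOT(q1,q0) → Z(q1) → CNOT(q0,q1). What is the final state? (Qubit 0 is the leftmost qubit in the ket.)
|00⟩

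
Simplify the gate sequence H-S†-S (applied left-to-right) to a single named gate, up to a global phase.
H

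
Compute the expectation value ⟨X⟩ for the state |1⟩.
0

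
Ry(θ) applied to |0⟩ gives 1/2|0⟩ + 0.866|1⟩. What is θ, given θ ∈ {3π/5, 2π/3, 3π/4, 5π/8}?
2π/3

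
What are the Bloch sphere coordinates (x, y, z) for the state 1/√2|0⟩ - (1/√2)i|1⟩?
(0, -1, 0)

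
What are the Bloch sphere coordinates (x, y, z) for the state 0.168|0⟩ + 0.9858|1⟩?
(0.3312, 0, -0.9436)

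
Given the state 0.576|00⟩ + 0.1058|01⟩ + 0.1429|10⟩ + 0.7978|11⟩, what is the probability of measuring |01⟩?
0.01119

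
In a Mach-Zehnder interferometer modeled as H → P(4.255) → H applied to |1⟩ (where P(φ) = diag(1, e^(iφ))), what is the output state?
(0.7208 + 0.4486i)|0⟩ + (0.2792 - 0.4486i)|1⟩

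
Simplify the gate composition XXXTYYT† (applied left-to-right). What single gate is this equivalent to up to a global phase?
X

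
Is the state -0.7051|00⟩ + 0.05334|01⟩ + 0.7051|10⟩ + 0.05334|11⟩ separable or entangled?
Entangled

Writing the state as a|00⟩ + b|01⟩ + c|10⟩ + d|11⟩, it is a product state iff ad − bc = 0.
Here (a, b, c, d) = (-0.7051, 0.05334, 0.7051, 0.05334): ad − bc = (-0.7051)(0.05334) − (0.05334)(0.7051) = -0.07522 ≠ 0, so the state is entangled.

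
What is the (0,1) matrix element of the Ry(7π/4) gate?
-0.3827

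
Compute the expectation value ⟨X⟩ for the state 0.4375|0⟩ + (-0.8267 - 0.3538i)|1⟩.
-0.7234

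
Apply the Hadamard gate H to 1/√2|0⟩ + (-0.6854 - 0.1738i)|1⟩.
(0.01535 - 0.1229i)|0⟩ + (0.9847 + 0.1229i)|1⟩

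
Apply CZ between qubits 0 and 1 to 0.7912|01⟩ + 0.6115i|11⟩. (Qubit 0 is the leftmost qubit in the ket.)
0.7912|01⟩ - 0.6115i|11⟩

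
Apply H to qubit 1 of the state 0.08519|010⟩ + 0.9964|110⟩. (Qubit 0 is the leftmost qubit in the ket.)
0.06024|000⟩ - 0.06024|010⟩ + 0.7046|100⟩ - 0.7046|110⟩

H on qubit 1 mixes each pair of kets that differ only in qubit 1: amplitudes (a, b) of (|…0…⟩, |…1…⟩) become ((a + b)/√2, (a − b)/√2). Kets absent from the input have amplitude 0.
(|000⟩, |010⟩): (a, b) = (0, 0.08519) → (0.06024, -0.06024)
(|100⟩, |110⟩): (a, b) = (0, 0.9964) → (0.7046, -0.7046)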